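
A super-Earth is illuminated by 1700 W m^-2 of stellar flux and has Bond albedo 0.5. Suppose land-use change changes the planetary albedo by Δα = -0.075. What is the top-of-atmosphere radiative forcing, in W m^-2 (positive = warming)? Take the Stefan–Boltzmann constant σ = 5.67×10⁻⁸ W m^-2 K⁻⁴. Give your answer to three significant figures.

The change in absorbed flux is Δ[S(1−α)/4] = −SΔα/4 = 31.88 W m^-2.

31.9 W m^-2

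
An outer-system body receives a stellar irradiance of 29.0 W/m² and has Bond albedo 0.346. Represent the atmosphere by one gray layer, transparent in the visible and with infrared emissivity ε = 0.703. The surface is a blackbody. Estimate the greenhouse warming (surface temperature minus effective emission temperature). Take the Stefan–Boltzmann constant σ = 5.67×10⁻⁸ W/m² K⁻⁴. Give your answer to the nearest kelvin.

11 K

At the top of the atmosphere, σT_e⁴ = S(1−α)/4 = 4.742 W/m², giving T_e = 95.63 K.
Surface balance with a leaky layer gives σT_s⁴ = σT_e⁴·2/(2−ε), so T_s = T_e·[2/(2−0.703)]^(1/4) = 106.6 K.
The atmosphere warms the surface by 10.94 K.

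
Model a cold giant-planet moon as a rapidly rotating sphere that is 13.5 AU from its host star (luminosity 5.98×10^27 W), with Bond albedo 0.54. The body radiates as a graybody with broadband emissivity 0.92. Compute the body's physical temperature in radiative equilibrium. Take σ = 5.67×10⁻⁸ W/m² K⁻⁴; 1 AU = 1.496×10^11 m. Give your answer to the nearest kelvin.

Orbital distance: d = 13.5 AU = 2.020×10^12 m.
S = L/(4πd²) = 116.7 W/m².
The planet absorbs (1−α)S over its disc πR² and re-emits over 4πR², so the mean absorbed flux is (1−0.54)·116.7/4 = 13.42 W/m².
Equating to εσT⁴ with ε = 0.92: T = (13.42/0.92σ)^(1/4) = 126.6 K.

127 K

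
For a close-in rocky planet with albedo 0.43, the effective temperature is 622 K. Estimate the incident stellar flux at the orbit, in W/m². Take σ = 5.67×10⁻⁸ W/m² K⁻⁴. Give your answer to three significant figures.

59600 W/m²

From S(1−α)/4 = σT⁴: S = 4σT⁴/(1−α).
The emitted flux is σT⁴ = 8487 W/m².
S = 4·8487/0.57 = 59560 W/m².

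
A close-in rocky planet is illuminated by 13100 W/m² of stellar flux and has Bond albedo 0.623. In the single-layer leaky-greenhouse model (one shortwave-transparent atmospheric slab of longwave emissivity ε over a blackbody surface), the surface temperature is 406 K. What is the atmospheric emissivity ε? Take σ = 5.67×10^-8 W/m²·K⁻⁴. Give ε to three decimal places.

0.397

TOA balance gives T_e = 384.1 K.
Inverting T_s⁴ = 2T_e⁴/(2−ε): (T_e/T_s)⁴ = 0.8014, so ε = 2(1 − 0.8014) = 0.3971.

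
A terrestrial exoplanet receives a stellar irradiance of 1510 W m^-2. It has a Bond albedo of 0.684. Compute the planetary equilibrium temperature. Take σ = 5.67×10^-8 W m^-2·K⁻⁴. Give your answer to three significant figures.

214 kelvin

The planet absorbs (1−α)S over its disc πR² and re-emits over 4πR², so the mean absorbed flux is (1−0.684)·1510/4 = 119.3 W m^-2.
Set σT⁴ = 119.3 → T = (119.3/σ)^(1/4) = 214.2 K.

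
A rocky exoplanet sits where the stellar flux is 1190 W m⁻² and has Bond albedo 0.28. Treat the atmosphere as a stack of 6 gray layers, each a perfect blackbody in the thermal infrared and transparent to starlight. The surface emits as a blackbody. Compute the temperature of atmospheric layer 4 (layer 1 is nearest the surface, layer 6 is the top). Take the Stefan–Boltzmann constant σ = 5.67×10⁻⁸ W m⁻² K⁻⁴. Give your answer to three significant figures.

326 K

OLR = S(1−α)/4 = 214.2 W m⁻²; the top layer radiates at T_e = 247.9 K.
The net upward flux σT_e⁴ is constant between every pair of levels, so T_k⁴ = (N+1−k)T_e⁴.
T_4 = (3)^(1/4)·247.9 = 326.3 K.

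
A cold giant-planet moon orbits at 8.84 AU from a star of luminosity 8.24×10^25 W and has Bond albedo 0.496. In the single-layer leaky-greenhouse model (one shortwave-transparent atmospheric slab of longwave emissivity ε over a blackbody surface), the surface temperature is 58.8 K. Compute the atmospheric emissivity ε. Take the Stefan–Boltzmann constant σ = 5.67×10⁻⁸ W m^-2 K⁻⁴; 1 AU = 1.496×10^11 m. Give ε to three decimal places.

0.606

d = 8.84 × 1.496×10^11 m = 1.322×10^12 m.
Spreading L over a sphere of radius d: S = 8.24×10^25/(4π·1.32×10^12²) = 3.749 W m^-2.
First, T_e = [3.749·(1−0.496)/(4σ)]^(1/4) = 53.73 K.
Inverting T_s⁴ = 2T_e⁴/(2−ε): (T_e/T_s)⁴ = 0.6970, so ε = 2(1 − 0.6970) = 0.6060.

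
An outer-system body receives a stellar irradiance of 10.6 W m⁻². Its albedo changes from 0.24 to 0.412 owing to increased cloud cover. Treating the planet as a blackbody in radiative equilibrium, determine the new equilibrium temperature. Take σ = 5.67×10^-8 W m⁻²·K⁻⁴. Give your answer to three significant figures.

72.4 kelvin

With the new albedo, S(1−α₂)/4 = 1.558 W m⁻², so T₂ = 72.40 K.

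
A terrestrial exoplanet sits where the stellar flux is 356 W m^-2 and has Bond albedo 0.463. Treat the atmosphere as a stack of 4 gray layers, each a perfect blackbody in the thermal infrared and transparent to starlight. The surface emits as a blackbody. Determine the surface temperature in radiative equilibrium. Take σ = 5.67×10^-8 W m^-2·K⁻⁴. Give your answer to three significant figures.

255 K

Top-of-atmosphere balance: σT_e⁴ = S(1−α)/4 = 47.79 W m^-2 → T_e = 170.4 K.
With N = 4 opaque layers, T_s = (N+1)^(1/4)·T_e = 5^(1/4)·170.4 = 254.8 K.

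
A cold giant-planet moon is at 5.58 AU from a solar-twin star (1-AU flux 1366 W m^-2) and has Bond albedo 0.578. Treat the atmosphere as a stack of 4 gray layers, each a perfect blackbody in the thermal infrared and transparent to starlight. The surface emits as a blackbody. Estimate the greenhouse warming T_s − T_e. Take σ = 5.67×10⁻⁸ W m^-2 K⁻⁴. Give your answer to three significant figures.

Irradiance scales as 1/d², so S = 1366 W m^-2 × (1/5.58)² = 43.87 W m^-2.
OLR = S(1−α)/4 = 4.628 W m^-2; the top layer radiates at T_e = 95.05 K.
T_s = (N+1)^(1/4)·T_e = 142.1 K.
So the greenhouse effect raises the surface by 142.1 − 95.05 = 47.08 K.

47.1 kelvin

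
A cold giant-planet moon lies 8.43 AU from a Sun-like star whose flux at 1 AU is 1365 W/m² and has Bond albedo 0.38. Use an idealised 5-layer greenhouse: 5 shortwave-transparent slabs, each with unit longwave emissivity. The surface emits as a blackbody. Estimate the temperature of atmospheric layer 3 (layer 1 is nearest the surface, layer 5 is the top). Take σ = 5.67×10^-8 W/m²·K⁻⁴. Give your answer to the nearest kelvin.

By the inverse-square law, S = 1365/8.43² = 19.21 W/m².
The effective emission temperature is T_e = [S(1−α)/(4σ)]^¼ = 85.12 K.
The net upward flux σT_e⁴ is constant between every pair of levels, so T_k⁴ = (N+1−k)T_e⁴.
With k = 3: T_3 = (5+1−3)^¼·85.12 K = 112.0 K.

112 K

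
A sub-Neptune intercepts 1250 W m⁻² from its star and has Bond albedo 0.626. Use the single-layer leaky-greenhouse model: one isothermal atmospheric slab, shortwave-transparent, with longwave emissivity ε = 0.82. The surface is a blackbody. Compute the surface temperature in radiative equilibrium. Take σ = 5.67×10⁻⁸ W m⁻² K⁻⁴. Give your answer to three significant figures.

243 kelvin

Effective emission temperature (TOA balance): σT_e⁴ = S(1−α)/4 = 116.9 W m⁻² → T_e = 213.1 K.
For a single slab of emissivity ε, T_s⁴ = 2T_e⁴/(2−ε); thus T_s = 213.1·(1.695)^(1/4) = 243.1 K.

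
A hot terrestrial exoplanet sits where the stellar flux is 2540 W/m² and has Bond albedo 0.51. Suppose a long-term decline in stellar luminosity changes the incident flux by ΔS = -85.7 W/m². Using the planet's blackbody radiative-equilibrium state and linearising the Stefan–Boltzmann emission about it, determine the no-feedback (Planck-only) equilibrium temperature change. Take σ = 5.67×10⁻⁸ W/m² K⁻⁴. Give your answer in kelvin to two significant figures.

Unperturbed T_e = [2540·(1−0.51)/(4σ)]^¼ = 272.2 K.
Only a fraction (1−α) is absorbed and it's spread over 4πR², so ΔF = (1−α)ΔS/4 = -10.50 W/m².
Planck response: λ_P = 4σT_e³ = 4·5.67×10⁻⁸·(272.2)³ = 4.573 W/m²/K.
Hence the no-feedback warming is ΔF/(4σT_e³) = -2.30 K.

-2.3 K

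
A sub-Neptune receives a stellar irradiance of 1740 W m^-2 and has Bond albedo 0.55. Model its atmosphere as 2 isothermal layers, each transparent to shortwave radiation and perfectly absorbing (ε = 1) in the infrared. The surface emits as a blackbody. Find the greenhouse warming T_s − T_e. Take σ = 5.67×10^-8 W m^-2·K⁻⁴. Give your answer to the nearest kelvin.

Top-of-atmosphere balance: σT_e⁴ = S(1−α)/4 = 195.7 W m^-2 → T_e = 242.4 K.
T_s = (N+1)^(1/4)·T_e = 319.0 K.
Warming: T_s − T_e = 76.62 K.

77 K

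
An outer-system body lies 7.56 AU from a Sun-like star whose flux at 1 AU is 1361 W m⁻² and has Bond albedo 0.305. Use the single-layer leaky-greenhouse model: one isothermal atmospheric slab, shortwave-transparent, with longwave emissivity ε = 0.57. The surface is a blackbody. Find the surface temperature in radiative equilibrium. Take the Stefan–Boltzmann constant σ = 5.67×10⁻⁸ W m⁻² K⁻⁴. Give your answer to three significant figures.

Irradiance scales as 1/d², so S = 1361 W m⁻² × (1/7.56)² = 23.81 W m⁻².
The planet radiates to space at T_e = [S(1−α)/(4σ)]^(1/4) = 92.42 K.
Surface balance with a leaky layer gives σT_s⁴ = σT_e⁴·2/(2−ε), so T_s = T_e·[2/(2−0.57)]^(1/4) = 100.5 K.

101 K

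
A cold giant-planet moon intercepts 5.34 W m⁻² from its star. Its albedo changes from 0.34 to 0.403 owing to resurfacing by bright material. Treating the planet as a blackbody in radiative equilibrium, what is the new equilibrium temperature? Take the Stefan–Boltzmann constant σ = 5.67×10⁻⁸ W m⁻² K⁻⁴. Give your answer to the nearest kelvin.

61 kelvin

With the new albedo, S(1−α₂)/4 = 0.7970 W m⁻², so T₂ = 61.23 K.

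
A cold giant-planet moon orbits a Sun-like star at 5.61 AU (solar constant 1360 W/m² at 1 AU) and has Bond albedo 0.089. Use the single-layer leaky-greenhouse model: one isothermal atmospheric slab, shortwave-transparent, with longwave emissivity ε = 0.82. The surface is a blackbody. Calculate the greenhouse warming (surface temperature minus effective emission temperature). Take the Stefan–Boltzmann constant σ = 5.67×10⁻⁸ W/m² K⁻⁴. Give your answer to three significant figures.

Flux at the orbit: S = 1360/(5.61)² = 43.21 W/m².
Effective emission temperature (TOA balance): σT_e⁴ = S(1−α)/4 = 9.842 W/m² → T_e = 114.8 K.
Surface balance with a leaky layer gives σT_s⁴ = σT_e⁴·2/(2−ε), so T_s = T_e·[2/(2−0.82)]^(1/4) = 131.0 K.
Greenhouse warming: T_s − T_e = 16.18 K.

16.2 K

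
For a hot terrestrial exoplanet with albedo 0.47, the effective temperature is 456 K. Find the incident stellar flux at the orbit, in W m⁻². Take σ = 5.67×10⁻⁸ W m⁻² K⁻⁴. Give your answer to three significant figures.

18500 W m⁻²

From S(1−α)/4 = σT⁴: S = 4σT⁴/(1−α).
The emitted flux is σT⁴ = 2452 W m⁻².
S = 4·2452/0.53 = 18500 W m⁻².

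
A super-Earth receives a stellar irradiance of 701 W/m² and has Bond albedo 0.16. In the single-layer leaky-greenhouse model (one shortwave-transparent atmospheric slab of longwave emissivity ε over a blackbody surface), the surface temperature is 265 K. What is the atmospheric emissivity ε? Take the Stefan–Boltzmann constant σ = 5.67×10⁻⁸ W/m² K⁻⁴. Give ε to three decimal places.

0.947

First, T_e = [701.0·(1−0.16)/(4σ)]^(1/4) = 225.7 K.
Since (2−ε)/2 = (T_e/T_s)⁴ = 0.5265, ε = 0.9471.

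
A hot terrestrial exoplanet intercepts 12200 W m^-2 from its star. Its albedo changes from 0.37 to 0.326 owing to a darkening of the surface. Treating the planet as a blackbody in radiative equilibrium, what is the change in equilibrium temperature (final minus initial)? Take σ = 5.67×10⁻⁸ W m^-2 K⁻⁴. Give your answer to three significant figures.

7.30 K

Initial: T₁ = [S(1−0.37)/(4σ)]^(1/4) = 429.1 K.
After:  T₂ = [12200·0.674/(4σ)]^(1/4) = 436.4 K.
ΔT = T₂ − T₁ = 7.303 K.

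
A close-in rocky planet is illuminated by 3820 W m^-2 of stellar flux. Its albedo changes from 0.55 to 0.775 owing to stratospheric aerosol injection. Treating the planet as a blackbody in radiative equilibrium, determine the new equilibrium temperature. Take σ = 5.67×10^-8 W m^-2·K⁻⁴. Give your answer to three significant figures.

248 K

With the new albedo, S(1−α₂)/4 = 214.9 W m^-2, so T₂ = 248.1 K.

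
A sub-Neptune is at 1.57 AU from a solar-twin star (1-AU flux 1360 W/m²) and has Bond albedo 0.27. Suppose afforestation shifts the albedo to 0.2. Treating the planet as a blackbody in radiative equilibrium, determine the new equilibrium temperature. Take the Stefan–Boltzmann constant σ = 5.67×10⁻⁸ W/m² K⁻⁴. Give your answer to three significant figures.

210 kelvin

Irradiance scales as 1/d², so S = 1360 W/m² × (1/1.57)² = 551.7 W/m².
New equilibrium: T₂ = [(1−0.2)·551.7/(4σ)]^(1/4) = 210.0 K.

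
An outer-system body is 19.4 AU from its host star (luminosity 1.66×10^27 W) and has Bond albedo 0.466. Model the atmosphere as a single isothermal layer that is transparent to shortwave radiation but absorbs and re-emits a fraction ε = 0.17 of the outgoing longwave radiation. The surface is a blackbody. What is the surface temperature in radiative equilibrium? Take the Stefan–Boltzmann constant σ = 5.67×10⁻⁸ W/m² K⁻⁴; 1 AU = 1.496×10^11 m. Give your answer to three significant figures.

Orbital distance: d = 19.4 AU = 2.902×10^12 m.
Spreading L over a sphere of radius d: S = 1.66×10^27/(4π·2.90×10^12²) = 15.68 W/m².
The planet radiates to space at T_e = [S(1−α)/(4σ)]^(1/4) = 77.95 K.
The surface balance (absorbed SW + ε·downward IR = σT_s⁴) with T_a⁴ = T_s⁴/2 reduces to T_s = T_e·[2/(2−ε)]^¼ = 79.70 K.

79.7 K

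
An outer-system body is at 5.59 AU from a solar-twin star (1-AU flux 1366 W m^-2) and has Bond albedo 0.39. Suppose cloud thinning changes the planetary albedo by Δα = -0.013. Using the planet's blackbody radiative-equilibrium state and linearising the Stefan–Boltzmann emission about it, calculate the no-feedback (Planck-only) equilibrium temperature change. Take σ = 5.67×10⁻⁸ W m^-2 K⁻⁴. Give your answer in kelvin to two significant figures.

Irradiance scales as 1/d², so S = 1366 W m^-2 × (1/5.59)² = 43.71 W m^-2.
The baseline emission temperature is T_e = 104.1 K.
The change in absorbed flux is Δ[S(1−α)/4] = −SΔα/4 = 0.1421 W m^-2.
Planck response: λ_P = 4σT_e³ = 4·5.67×10⁻⁸·(104.1)³ = 0.2561 W m^-2/K.
Hence the no-feedback warming is ΔF/(4σT_e³) = 0.555 K.

0.55 kelvin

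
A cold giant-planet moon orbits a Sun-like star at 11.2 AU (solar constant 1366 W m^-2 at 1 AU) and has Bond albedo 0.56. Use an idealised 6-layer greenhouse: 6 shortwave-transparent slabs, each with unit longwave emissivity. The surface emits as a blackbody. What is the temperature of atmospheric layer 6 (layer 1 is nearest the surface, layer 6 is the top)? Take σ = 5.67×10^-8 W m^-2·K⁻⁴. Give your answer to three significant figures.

67.8 K

Flux at the orbit: S = 1366/(11.2)² = 10.89 W m^-2.
OLR = S(1−α)/4 = 1.198 W m^-2; the top layer radiates at T_e = 67.80 K.
Each opaque layer satisfies 2T_j⁴ = T_{j−1}⁴ + T_{j+1}⁴, giving T_k⁴ = (N+1−k)T_e⁴.
With k = 6: T_6 = (6+1−6)^¼·67.80 K = 67.80 K.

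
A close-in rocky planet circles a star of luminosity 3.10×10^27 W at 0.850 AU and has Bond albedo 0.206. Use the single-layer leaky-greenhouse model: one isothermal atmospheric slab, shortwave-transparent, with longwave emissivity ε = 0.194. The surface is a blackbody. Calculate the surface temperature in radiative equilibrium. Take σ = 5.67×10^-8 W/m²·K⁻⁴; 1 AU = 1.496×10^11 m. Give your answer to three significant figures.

493 kelvin

Orbital distance: d = 0.850 AU = 1.272×10^11 m.
S = L/(4πd²) = 15260 W/m².
At the top of the atmosphere, σT_e⁴ = S(1−α)/4 = 3028 W/m², giving T_e = 480.7 K.
The surface balance (absorbed SW + ε·downward IR = σT_s⁴) with T_a⁴ = T_s⁴/2 reduces to T_s = T_e·[2/(2−ε)]^¼ = 493.2 K.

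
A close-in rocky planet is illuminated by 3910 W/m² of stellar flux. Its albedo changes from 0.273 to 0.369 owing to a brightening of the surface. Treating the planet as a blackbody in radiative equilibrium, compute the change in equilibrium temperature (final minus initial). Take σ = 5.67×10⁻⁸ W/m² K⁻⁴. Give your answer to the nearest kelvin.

With α = 0.273, T₁ = 334.6 K.
After:  T₂ = [3910·0.631/(4σ)]^(1/4) = 323.0 K.
ΔT = T₂ − T₁ = -11.64 K.

-12 kelvin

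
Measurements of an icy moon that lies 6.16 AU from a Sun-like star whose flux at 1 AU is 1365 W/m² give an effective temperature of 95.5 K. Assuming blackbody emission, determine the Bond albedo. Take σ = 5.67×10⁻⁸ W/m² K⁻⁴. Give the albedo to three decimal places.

0.476

By the inverse-square law, S = 1365/6.16² = 35.97 W/m².
From σT⁴ = S(1−α)/4 we invert for α: 1−α = 4σT⁴/S.
4σT⁴ = 4·5.67×10⁻⁸·(95.5)⁴ = 18.86 W/m².
1−α = 18.86/35.97 = 0.5244, so α = 0.4756.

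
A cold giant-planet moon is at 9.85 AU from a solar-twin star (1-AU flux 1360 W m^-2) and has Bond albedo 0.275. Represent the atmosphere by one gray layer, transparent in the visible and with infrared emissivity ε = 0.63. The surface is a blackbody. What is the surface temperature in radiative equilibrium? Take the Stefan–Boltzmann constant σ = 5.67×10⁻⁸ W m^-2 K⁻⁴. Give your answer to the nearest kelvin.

Irradiance scales as 1/d², so S = 1360 W m^-2 × (1/9.85)² = 14.02 W m^-2.
The planet radiates to space at T_e = [S(1−α)/(4σ)]^(1/4) = 81.82 K.
Surface balance with a leaky layer gives σT_s⁴ = σT_e⁴·2/(2−ε), so T_s = T_e·[2/(2−0.63)]^(1/4) = 89.93 K.

90 K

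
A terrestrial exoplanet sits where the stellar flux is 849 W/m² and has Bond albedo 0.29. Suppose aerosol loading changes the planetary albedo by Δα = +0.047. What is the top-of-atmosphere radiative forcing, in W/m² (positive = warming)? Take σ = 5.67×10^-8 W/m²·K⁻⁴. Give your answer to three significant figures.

ΔF = −(S/4)Δα = −(849.0/4)×(+0.047) = -9.976 W/m².

-9.98 W/m²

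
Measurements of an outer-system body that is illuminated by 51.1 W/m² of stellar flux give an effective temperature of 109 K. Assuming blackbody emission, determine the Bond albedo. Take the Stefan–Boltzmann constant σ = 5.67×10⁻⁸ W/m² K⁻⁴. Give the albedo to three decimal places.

From σT⁴ = S(1−α)/4 we invert for α: 1−α = 4σT⁴/S.
σT⁴ = 8.004 W/m², so 4σT⁴ = 32.01 W/m².
Hence α = 1 − 32.01/51.10 = 0.3735.

0.373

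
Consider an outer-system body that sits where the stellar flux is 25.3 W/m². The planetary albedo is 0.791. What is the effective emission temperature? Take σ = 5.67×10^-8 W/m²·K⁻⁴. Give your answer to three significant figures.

69.5 K

Averaging over the sphere, the absorbed flux is S(1−α)/4 = 1.322 W/m².
In equilibrium σT⁴ equals this, so T = 69.49 K.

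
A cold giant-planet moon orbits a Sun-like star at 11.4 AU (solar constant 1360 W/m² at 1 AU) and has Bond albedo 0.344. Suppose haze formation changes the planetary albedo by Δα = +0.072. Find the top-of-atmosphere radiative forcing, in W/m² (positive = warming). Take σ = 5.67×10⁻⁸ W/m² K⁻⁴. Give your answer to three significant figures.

Flux at the orbit: S = 1360/(11.4)² = 10.46 W/m².
The change in absorbed flux is Δ[S(1−α)/4] = −SΔα/4 = -0.1884 W/m².

-0.188 W/m²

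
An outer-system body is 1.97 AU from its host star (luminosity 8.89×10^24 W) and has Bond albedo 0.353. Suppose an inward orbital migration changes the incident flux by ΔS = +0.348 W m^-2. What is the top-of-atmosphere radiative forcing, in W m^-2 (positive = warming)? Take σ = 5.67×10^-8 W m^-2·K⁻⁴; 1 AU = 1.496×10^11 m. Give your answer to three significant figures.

d = 1.97 × 1.496×10^11 m = 2.947×10^11 m.
Flux at the orbit: S = L/(4πd²) = 8.89×10^24/(4π·(2.95×10^11)²) = 8.145 W m^-2.
TOA radiative forcing: ΔF = (1−α)ΔS/4 = 0.647·(+0.348)/4 = 0.05629 W m^-2.

0.0563 W m^-2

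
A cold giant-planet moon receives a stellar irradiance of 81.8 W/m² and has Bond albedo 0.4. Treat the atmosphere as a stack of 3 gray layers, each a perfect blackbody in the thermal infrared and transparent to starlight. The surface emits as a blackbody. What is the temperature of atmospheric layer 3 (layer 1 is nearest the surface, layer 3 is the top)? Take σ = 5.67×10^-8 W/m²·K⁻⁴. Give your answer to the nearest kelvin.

121 K

Top-of-atmosphere balance: σT_e⁴ = S(1−α)/4 = 12.27 W/m² → T_e = 121.3 K.
In the N-layer model, layer k (counted from the surface) has T_k = (N+1−k)^(1/4)·T_e.
With k = 3: T_3 = (3+1−3)^¼·121.3 K = 121.3 K.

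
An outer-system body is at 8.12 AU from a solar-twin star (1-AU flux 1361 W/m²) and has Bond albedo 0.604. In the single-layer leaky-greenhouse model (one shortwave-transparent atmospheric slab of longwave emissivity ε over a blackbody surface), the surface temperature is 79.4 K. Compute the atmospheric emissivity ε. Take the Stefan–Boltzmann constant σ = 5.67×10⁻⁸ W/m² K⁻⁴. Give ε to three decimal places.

0.186

Irradiance scales as 1/d², so S = 1361 W/m² × (1/8.12)² = 20.64 W/m².
TOA balance gives T_e = 77.48 K.
Since (2−ε)/2 = (T_e/T_s)⁴ = 0.9068, ε = 0.1864.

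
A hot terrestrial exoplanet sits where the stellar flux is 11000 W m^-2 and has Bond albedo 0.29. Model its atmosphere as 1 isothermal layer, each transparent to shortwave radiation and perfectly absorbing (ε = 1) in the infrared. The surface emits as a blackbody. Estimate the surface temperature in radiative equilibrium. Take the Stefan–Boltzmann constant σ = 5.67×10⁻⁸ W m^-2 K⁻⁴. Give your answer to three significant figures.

Top-of-atmosphere balance: σT_e⁴ = S(1−α)/4 = 1952 W m^-2 → T_e = 430.8 K.
Layer-by-layer balance gives σT_s⁴ = (N+1)σT_e⁴, so T_s = 2^¼·430.8 = 512.3 K.

512 K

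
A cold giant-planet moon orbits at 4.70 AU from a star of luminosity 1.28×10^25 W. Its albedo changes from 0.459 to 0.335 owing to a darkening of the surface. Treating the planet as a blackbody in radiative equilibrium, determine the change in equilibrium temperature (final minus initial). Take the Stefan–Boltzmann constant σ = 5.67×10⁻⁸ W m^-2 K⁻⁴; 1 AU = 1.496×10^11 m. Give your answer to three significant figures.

d = 4.70 × 1.496×10^11 m = 7.031×10^11 m.
Spreading L over a sphere of radius d: S = 1.28×10^25/(4π·7.03×10^11²) = 2.060 W m^-2.
With α = 0.459, T₁ = 47.08 K.
Final:   T₂ = [S(1−0.335)/(4σ)]^(1/4) = 49.58 K.
Change: 49.58 − 47.08 = 2.493 K.

2.49 K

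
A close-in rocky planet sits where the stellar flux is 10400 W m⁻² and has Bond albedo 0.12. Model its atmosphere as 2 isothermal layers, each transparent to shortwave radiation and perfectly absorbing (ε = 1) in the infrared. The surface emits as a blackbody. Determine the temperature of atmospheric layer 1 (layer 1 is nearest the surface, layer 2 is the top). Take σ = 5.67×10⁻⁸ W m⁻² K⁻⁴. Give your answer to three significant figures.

533 K

OLR = S(1−α)/4 = 2288 W m⁻²; the top layer radiates at T_e = 448.2 K.
In the N-layer model, layer k (counted from the surface) has T_k = (N+1−k)^(1/4)·T_e.
With k = 1: T_1 = (2+1−1)^¼·448.2 K = 533.0 K.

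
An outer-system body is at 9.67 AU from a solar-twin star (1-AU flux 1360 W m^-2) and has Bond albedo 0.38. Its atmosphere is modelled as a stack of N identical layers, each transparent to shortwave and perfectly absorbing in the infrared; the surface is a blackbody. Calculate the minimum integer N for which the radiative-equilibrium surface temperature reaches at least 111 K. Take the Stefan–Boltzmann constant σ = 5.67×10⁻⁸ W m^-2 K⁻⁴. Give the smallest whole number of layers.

Flux at the orbit: S = 1360/(9.67)² = 14.54 W m^-2.
The effective emission temperature is T_e = [S(1−α)/(4σ)]^¼ = 79.41 K.
T_s = (N+1)^(1/4)·T_e ≥ 111 K requires N+1 ≥ (T_s/T_e)⁴ = (111/79.41)⁴ = 3.818.
The minimum whole number is N = 3.

3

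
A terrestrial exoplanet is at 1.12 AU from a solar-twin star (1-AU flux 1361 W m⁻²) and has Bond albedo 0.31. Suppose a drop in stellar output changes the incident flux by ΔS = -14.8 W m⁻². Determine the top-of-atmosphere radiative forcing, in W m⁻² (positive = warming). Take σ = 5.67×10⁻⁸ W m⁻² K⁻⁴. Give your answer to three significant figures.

-2.55 W m⁻²

By the inverse-square law, S = 1361/1.12² = 1085 W m⁻².
TOA radiative forcing: ΔF = (1−α)ΔS/4 = 0.69·(-14.8)/4 = -2.553 W m⁻².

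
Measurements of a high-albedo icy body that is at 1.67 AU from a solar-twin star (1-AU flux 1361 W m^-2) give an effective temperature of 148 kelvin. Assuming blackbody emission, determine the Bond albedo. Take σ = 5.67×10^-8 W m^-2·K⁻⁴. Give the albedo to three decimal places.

0.777

Irradiance scales as 1/d², so S = 1361 W m^-2 × (1/1.67)² = 488.0 W m^-2.
From σT⁴ = S(1−α)/4 we invert for α: 1−α = 4σT⁴/S.
σT⁴ = 27.20 W m^-2, so 4σT⁴ = 108.8 W m^-2.
1−α = 108.8/488.0 = 0.2230, so α = 0.7770.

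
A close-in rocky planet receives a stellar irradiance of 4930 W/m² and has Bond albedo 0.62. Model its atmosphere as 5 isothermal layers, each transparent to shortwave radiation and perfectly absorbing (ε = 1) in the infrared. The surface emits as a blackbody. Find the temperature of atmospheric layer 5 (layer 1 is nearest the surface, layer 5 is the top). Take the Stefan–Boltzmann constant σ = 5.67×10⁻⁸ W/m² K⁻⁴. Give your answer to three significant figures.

301 kelvin

OLR = S(1−α)/4 = 468.4 W/m²; the top layer radiates at T_e = 301.5 K.
Each opaque layer satisfies 2T_j⁴ = T_{j−1}⁴ + T_{j+1}⁴, giving T_k⁴ = (N+1−k)T_e⁴.
With k = 5: T_5 = (5+1−5)^¼·301.5 K = 301.5 K.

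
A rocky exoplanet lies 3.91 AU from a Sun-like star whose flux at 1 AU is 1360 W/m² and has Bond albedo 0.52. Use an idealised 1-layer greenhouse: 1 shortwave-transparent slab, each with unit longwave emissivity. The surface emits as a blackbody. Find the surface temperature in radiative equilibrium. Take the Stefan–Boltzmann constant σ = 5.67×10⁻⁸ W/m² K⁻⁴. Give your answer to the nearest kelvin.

139 K

Irradiance scales as 1/d², so S = 1360 W/m² × (1/3.91)² = 88.96 W/m².
OLR = S(1−α)/4 = 10.67 W/m²; the top layer radiates at T_e = 117.1 K.
Layer-by-layer balance gives σT_s⁴ = (N+1)σT_e⁴, so T_s = 2^¼·117.1 = 139.3 K.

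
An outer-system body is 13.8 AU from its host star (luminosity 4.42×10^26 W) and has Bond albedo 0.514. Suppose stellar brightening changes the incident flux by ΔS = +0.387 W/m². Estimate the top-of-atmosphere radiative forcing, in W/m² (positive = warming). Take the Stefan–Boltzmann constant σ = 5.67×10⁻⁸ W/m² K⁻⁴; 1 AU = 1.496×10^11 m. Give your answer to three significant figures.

0.0470 W/m²

d = 13.8 × 1.496×10^11 m = 2.064×10^12 m.
Flux at the orbit: S = L/(4πd²) = 4.42×10^26/(4π·(2.06×10^12)²) = 8.253 W/m².
TOA radiative forcing: ΔF = (1−α)ΔS/4 = 0.486·(+0.387)/4 = 0.04702 W/m².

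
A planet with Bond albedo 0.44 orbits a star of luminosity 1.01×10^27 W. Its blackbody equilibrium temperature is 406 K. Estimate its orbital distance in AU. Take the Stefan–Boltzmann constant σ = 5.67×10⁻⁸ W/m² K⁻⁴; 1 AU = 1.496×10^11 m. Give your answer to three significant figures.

0.571 AU

Energy balance gives S = 4σT⁴/(1−α) = 11000 W/m².
S = L/(4πd²) → d = √(L/4πS) = √(1.01×10^27/(4π·11000)) = 8.546×10^10 m = 0.5713 AU.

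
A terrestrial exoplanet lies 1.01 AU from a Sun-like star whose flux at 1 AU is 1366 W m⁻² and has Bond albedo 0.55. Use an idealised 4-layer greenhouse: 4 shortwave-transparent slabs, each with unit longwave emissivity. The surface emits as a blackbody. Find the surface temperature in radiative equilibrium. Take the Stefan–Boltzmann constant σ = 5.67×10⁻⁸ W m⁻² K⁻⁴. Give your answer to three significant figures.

339 K

Flux at the orbit: S = 1366/(1.01)² = 1339 W m⁻².
The effective emission temperature is T_e = [S(1−α)/(4σ)]^¼ = 227.0 K.
Layer-by-layer balance gives σT_s⁴ = (N+1)σT_e⁴, so T_s = 5^¼·227.0 = 339.5 K.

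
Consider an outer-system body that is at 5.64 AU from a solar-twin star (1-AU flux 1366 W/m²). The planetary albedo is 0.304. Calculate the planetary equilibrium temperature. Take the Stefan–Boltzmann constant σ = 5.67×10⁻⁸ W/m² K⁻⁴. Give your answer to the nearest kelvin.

107 K

Flux at the orbit: S = 1366/(5.64)² = 42.94 W/m².
The planet absorbs (1−α)S over its disc πR² and re-emits over 4πR², so the mean absorbed flux is (1−0.304)·42.94/4 = 7.472 W/m².
In equilibrium σT⁴ equals this, so T = 107.1 K.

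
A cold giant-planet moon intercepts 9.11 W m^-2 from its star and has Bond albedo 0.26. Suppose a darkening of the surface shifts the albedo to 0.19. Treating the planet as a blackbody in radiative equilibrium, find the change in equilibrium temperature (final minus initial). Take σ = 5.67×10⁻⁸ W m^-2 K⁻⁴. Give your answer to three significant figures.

Initial: T₁ = [S(1−0.26)/(4σ)]^(1/4) = 73.84 K.
After:  T₂ = [9.110·0.81/(4σ)]^(1/4) = 75.52 K.
Change: 75.52 − 73.84 = 1.687 K.

1.69 K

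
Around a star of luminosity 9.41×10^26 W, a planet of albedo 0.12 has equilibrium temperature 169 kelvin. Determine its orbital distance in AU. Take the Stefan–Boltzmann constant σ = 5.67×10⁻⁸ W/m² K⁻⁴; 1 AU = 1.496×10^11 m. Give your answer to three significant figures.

Required flux: S = 4σT⁴/(1−α) = 210.2 W/m².
Then d = [L/(4πS)]^(1/2) = 5.968×10^11 m, i.e. 3.989 AU.

3.99 AU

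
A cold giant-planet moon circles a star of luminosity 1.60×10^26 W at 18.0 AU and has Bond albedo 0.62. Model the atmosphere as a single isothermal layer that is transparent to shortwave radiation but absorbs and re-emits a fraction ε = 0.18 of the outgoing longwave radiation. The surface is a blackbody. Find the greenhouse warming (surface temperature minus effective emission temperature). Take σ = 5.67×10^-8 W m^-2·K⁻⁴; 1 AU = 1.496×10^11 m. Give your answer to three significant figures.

d = 18.0 × 1.496×10^11 m = 2.693×10^12 m.
Spreading L over a sphere of radius d: S = 1.60×10^26/(4π·2.69×10^12²) = 1.756 W m^-2.
At the top of the atmosphere, σT_e⁴ = S(1−α)/4 = 0.1668 W m^-2, giving T_e = 41.42 K.
Surface balance with a leaky layer gives σT_s⁴ = σT_e⁴·2/(2−ε), so T_s = T_e·[2/(2−0.18)]^(1/4) = 42.40 K.
The atmosphere warms the surface by 0.9881 K.

0.988 kelvin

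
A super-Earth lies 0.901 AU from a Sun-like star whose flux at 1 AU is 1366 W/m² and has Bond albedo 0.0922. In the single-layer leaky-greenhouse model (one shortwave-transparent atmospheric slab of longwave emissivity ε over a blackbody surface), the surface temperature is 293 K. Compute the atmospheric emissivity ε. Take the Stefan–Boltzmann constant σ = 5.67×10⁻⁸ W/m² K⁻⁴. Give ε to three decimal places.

By the inverse-square law, S = 1366/0.901² = 1683 W/m².
TOA balance gives T_e = 286.5 K.
T_s⁴ = T_e⁴·2/(2−ε) → ε = 2 − 2(T_e/T_s)⁴ = 2 − 2·(286.5/293)⁴ = 0.1723.

0.172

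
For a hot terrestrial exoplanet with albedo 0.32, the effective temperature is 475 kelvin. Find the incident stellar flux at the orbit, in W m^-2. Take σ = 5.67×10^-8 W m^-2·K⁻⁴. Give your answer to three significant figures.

17000 W m^-2

From S(1−α)/4 = σT⁴: S = 4σT⁴/(1−α).
σT⁴ = 5.67×10⁻⁸·(475)⁴ = 2886 W m^-2.
S = 4·2886/0.68 = 16980 W m^-2.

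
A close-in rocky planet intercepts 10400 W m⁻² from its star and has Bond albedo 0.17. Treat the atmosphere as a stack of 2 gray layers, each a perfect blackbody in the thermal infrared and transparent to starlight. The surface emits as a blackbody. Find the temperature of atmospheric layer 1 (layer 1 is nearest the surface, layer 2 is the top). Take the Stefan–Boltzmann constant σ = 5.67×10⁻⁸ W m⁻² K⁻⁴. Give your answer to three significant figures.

525 K

The effective emission temperature is T_e = [S(1−α)/(4σ)]^¼ = 441.7 K.
Each opaque layer satisfies 2T_j⁴ = T_{j−1}⁴ + T_{j+1}⁴, giving T_k⁴ = (N+1−k)T_e⁴.
T_1 = (2)^(1/4)·441.7 = 525.3 K.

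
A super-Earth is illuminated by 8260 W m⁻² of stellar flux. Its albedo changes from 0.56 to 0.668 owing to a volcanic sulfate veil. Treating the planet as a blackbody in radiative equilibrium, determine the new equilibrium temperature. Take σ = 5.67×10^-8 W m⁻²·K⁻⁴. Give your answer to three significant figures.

New equilibrium: T₂ = [(1−0.668)·8260/(4σ)]^(1/4) = 331.6 K.

332 K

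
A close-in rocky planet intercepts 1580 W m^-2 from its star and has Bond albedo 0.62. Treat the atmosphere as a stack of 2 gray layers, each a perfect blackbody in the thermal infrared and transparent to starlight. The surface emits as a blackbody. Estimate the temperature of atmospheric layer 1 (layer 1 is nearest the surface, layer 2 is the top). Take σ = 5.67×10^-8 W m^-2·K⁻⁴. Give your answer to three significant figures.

270 K

Top-of-atmosphere balance: σT_e⁴ = S(1−α)/4 = 150.1 W m^-2 → T_e = 226.8 K.
In the N-layer model, layer k (counted from the surface) has T_k = (N+1−k)^(1/4)·T_e.
T_1 = (2)^(1/4)·226.8 = 269.7 K.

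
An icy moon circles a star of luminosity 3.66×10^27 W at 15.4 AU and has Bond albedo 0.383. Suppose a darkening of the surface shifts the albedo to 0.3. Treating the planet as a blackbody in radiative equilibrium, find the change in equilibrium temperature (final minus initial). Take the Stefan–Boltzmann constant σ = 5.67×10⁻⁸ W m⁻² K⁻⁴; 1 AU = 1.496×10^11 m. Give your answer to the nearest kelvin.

4 K

Orbital distance: d = 15.4 AU = 2.304×10^12 m.
Flux at the orbit: S = L/(4πd²) = 3.66×10^27/(4π·(2.30×10^12)²) = 54.87 W m⁻².
Initial: T₁ = [S(1−0.383)/(4σ)]^(1/4) = 110.5 K.
After:  T₂ = [54.87·0.7/(4σ)]^(1/4) = 114.1 K.
ΔT = T₂ − T₁ = 3.543 K.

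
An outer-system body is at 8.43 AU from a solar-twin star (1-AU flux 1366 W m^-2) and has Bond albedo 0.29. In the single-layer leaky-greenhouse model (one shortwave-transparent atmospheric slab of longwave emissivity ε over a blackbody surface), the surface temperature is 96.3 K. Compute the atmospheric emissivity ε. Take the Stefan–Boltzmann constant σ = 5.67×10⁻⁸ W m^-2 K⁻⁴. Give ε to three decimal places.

0.601

Irradiance scales as 1/d², so S = 1366 W m^-2 × (1/8.43)² = 19.22 W m^-2.
First, T_e = [19.22·(1−0.29)/(4σ)]^(1/4) = 88.08 K.
Inverting T_s⁴ = 2T_e⁴/(2−ε): (T_e/T_s)⁴ = 0.6997, so ε = 2(1 − 0.6997) = 0.6006.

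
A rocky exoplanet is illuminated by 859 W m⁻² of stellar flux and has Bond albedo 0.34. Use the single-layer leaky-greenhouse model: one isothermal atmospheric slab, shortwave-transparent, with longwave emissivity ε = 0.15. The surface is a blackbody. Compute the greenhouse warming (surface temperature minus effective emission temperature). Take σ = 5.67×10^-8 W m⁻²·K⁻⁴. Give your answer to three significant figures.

4.40 K

Effective emission temperature (TOA balance): σT_e⁴ = S(1−α)/4 = 141.7 W m⁻² → T_e = 223.6 K.
For a single slab of emissivity ε, T_s⁴ = 2T_e⁴/(2−ε); thus T_s = 223.6·(1.081)^(1/4) = 228.0 K.
The atmosphere warms the surface by 4.401 K.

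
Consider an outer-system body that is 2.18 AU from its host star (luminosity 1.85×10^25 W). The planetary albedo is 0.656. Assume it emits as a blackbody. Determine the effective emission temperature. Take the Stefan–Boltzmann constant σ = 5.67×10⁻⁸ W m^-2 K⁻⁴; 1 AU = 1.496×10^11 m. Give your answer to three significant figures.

Orbital distance: d = 2.18 AU = 3.261×10^11 m.
Flux at the orbit: S = L/(4πd²) = 1.85×10^25/(4π·(3.26×10^11)²) = 13.84 W m^-2.
Absorbed flux (global mean): S(1−α)/4 = 13.84·0.344/4 = 1.190 W m^-2.
In equilibrium σT⁴ equals this, so T = 67.69 K.

67.7 K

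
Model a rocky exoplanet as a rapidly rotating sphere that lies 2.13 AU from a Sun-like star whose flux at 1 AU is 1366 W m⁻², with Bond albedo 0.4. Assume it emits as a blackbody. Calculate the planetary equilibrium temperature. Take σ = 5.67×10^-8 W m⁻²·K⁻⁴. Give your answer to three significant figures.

Irradiance scales as 1/d², so S = 1366 W m⁻² × (1/2.13)² = 301.1 W m⁻².
Absorbed flux (global mean): S(1−α)/4 = 301.1·0.6/4 = 45.16 W m⁻².
Balancing against σT⁴: T = (45.16/5.67×10⁻⁸)^(1/4) = 168.0 K.

168 K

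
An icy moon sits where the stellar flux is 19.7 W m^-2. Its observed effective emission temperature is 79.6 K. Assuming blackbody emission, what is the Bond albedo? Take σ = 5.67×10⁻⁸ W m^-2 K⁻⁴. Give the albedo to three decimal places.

Rearranging the radiative balance, α = 1 − 4σT⁴/S.
σT⁴ = 2.276 W m^-2, so 4σT⁴ = 9.105 W m^-2.
1−α = 9.105/19.70 = 0.4622, so α = 0.5378.

0.538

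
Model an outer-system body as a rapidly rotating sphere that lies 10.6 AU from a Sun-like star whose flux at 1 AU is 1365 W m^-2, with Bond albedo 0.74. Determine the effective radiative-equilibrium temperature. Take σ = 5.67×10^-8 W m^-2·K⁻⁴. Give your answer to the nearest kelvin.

By the inverse-square law, S = 1365/10.6² = 12.15 W m^-2.
Averaging over the sphere, the absorbed flux is S(1−α)/4 = 0.7896 W m^-2.
Set σT⁴ = 0.7896 → T = (0.7896/σ)^(1/4) = 61.09 K.

61 K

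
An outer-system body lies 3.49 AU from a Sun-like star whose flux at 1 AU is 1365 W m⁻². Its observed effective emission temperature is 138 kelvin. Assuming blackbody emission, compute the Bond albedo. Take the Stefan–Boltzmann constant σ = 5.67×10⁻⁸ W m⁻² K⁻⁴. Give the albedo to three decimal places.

Irradiance scales as 1/d², so S = 1365 W m⁻² × (1/3.49)² = 112.1 W m⁻².
From σT⁴ = S(1−α)/4 we invert for α: 1−α = 4σT⁴/S.
σT⁴ = 20.56 W m⁻², so 4σT⁴ = 82.25 W m⁻².
1−α = 82.25/112.1 = 0.7340, so α = 0.2660.

0.266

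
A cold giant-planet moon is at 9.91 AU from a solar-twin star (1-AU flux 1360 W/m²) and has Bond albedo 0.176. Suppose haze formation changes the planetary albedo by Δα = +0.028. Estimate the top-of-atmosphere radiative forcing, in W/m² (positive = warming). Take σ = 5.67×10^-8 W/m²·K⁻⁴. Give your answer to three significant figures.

-0.0969 W/m²

Irradiance scales as 1/d², so S = 1360 W/m² × (1/9.91)² = 13.85 W/m².
TOA radiative forcing: ΔF = −S·Δα/4 = −13.85·(+0.028)/4 = -0.09694 W/m².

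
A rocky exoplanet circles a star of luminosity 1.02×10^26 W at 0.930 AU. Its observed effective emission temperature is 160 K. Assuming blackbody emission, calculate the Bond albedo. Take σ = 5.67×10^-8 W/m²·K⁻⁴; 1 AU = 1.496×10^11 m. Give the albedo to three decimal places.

d = 0.930 × 1.496×10^11 m = 1.391×10^11 m.
S = L/(4πd²) = 419.3 W/m².
Energy balance: S(1−α)/4 = σT⁴, so 1−α = 4σT⁴/S.
4σT⁴ = 4·5.67×10⁻⁸·(160)⁴ = 148.6 W/m².
1−α = 148.6/419.3 = 0.3545, so α = 0.6455.

0.646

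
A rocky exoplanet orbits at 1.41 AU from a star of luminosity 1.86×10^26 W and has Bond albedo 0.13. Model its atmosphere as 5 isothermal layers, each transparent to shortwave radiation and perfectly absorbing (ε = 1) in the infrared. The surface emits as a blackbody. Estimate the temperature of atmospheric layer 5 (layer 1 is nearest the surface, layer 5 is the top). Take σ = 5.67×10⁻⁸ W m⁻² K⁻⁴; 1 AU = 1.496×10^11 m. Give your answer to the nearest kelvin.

d = 1.41 × 1.496×10^11 m = 2.109×10^11 m.
S = L/(4πd²) = 332.7 W m⁻².
The effective emission temperature is T_e = [S(1−α)/(4σ)]^¼ = 189.0 K.
Each opaque layer satisfies 2T_j⁴ = T_{j−1}⁴ + T_{j+1}⁴, giving T_k⁴ = (N+1−k)T_e⁴.
T_5 = (1)^(1/4)·189.0 = 189.0 K.

189 kelvin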